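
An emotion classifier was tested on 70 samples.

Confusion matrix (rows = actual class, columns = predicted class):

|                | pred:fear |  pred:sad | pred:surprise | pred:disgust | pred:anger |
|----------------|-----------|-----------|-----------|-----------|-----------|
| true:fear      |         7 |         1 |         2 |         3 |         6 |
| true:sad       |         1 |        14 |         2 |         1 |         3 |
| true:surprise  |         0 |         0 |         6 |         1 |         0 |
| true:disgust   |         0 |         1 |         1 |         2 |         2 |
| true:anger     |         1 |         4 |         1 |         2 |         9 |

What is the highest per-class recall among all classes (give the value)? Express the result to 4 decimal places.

Per-class recall (TP/(TP+FN)):
  fear: TP=7, FN=1+2+3+6=12 → 7/19 = 0.36842
  sad: TP=14, FN=1+2+1+3=7 → 14/21 = 0.66667
  surprise: TP=6, FN=0+0+1+0=1 → 6/7 = 0.85714
  disgust: TP=2, FN=0+1+1+2=4 → 2/6 = 0.33333
  anger: TP=9, FN=1+4+1+2=8 → 9/17 = 0.52941
Highest is class 'surprise' with recall = 0.8571.

0.8571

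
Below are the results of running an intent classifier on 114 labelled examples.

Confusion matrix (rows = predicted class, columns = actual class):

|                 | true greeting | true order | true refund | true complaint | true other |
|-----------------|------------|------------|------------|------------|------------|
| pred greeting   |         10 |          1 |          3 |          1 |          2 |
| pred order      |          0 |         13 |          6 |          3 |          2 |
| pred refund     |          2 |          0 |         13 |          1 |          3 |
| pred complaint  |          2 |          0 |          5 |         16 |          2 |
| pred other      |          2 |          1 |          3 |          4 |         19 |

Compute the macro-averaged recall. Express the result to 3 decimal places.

0.649

Per-class recall (TP/(TP+FN)):
  greeting: TP=10, FN=0+2+2+2=6 → 10/16 = 0.6250
  order: TP=13, FN=1+0+0+1=2 → 13/15 = 0.8667
  refund: TP=13, FN=3+6+5+3=17 → 13/30 = 0.4333
  complaint: TP=16, FN=1+3+1+4=9 → 16/25 = 0.6400
  other: TP=19, FN=2+2+3+2=9 → 19/28 = 0.6786
Macro-recall = mean = (0.6250 + 0.8667 + 0.4333 + 0.6400 + 0.6786) / 5 = 0.649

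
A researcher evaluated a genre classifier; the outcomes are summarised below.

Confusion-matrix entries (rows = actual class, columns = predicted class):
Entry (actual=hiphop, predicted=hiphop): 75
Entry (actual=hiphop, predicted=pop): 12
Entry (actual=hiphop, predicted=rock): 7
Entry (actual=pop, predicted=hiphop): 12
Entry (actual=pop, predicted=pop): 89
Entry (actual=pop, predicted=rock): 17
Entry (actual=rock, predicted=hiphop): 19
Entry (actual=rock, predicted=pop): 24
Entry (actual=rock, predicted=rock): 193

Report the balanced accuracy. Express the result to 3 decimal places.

0.790

Balanced accuracy = mean of per-class recall.
  hiphop: recall = 75/94 = 0.7979
  pop: recall = 89/118 = 0.7542
  rock: recall = 193/236 = 0.8178
Mean = (0.7979 + 0.7542 + 0.8178) / 3 = 0.790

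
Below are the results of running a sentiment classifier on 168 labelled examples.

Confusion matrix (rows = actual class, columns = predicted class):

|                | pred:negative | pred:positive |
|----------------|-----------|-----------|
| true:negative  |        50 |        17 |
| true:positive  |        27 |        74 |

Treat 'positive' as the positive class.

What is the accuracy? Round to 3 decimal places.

Accuracy = (TP+TN)/N = (74+50)/168 = 0.738

0.738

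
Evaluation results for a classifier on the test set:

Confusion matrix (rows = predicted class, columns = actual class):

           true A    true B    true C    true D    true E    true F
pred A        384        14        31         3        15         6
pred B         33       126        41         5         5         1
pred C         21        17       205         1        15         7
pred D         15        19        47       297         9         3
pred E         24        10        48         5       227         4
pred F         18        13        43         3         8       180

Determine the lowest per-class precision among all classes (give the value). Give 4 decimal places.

Per-class precision (TP/(TP+FP)):
  A: TP=384, FP=14+31+3+15+6=69 → 384/453 = 0.84768
  B: TP=126, FP=33+41+5+5+1=85 → 126/211 = 0.59716
  C: TP=205, FP=21+17+1+15+7=61 → 205/266 = 0.77068
  D: TP=297, FP=15+19+47+9+3=93 → 297/390 = 0.76154
  E: TP=227, FP=24+10+48+5+4=91 → 227/318 = 0.71384
  F: TP=180, FP=18+13+43+3+8=85 → 180/265 = 0.67925
Lowest is class 'B' with precision = 0.5972.

0.5972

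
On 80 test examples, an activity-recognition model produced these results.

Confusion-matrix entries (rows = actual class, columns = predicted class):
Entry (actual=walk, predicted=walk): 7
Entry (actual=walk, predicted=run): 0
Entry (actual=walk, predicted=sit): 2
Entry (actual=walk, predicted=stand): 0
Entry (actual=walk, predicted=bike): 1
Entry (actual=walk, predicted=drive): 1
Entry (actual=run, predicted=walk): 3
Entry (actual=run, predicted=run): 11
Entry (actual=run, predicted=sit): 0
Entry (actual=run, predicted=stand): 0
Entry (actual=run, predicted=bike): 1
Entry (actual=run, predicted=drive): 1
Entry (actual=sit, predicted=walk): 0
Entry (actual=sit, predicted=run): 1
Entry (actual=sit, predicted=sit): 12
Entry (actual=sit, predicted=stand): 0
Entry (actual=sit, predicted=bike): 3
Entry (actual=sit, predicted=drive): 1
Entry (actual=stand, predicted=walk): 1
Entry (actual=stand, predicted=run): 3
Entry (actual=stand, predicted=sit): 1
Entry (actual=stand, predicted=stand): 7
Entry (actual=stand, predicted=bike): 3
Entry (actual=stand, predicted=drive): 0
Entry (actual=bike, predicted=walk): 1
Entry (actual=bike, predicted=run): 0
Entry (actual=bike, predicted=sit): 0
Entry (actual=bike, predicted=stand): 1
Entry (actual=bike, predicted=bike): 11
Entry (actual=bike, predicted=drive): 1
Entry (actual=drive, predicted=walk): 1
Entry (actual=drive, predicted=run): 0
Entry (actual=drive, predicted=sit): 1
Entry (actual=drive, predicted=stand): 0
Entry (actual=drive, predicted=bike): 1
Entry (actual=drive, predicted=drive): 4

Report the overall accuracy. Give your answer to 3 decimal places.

0.650

Accuracy = trace / total = (7+11+12+7+11+4=52) / 80 = 52/80 = 0.650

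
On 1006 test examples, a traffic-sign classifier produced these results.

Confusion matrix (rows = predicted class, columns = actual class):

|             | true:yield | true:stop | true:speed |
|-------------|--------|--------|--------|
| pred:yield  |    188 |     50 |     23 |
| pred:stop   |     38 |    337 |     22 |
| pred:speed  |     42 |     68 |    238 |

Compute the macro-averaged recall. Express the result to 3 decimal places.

0.761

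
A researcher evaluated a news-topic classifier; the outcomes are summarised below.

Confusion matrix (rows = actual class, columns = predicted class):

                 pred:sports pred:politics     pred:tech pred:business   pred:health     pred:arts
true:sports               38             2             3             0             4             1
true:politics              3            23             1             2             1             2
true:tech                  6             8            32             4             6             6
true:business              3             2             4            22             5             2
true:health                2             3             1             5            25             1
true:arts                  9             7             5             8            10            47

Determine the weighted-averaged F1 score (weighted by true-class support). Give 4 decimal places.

0.6180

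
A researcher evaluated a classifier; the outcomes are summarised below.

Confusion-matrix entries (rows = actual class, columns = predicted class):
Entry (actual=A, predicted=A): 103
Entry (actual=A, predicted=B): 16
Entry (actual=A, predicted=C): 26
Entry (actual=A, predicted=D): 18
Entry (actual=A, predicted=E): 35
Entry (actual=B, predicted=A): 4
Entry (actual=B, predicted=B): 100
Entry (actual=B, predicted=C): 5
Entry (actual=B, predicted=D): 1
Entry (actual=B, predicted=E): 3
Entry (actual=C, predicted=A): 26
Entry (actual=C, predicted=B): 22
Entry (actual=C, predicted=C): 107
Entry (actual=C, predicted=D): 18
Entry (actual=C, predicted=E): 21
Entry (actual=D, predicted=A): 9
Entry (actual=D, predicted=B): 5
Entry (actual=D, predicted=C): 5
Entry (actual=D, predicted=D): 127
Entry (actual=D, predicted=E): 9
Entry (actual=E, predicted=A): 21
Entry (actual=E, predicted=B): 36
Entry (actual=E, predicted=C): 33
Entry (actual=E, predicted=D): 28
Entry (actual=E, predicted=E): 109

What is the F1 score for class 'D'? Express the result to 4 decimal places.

0.7320

One-vs-rest for 'D': TP = diagonal; FP = other classes predicted 'D'; FN = 'D' predicted as other.
F1 score = 2·TP/(2·TP+FP+FN).
D: TP=127, FP=18+1+18+28=65, FN=9+5+5+9=28 → 254/347 = 0.73199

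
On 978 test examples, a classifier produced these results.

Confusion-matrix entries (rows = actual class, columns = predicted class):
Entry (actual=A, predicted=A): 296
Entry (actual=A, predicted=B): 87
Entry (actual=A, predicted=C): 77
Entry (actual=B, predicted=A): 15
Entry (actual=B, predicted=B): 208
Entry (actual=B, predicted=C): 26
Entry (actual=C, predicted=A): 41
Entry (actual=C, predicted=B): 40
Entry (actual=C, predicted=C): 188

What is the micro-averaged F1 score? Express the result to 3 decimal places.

0.708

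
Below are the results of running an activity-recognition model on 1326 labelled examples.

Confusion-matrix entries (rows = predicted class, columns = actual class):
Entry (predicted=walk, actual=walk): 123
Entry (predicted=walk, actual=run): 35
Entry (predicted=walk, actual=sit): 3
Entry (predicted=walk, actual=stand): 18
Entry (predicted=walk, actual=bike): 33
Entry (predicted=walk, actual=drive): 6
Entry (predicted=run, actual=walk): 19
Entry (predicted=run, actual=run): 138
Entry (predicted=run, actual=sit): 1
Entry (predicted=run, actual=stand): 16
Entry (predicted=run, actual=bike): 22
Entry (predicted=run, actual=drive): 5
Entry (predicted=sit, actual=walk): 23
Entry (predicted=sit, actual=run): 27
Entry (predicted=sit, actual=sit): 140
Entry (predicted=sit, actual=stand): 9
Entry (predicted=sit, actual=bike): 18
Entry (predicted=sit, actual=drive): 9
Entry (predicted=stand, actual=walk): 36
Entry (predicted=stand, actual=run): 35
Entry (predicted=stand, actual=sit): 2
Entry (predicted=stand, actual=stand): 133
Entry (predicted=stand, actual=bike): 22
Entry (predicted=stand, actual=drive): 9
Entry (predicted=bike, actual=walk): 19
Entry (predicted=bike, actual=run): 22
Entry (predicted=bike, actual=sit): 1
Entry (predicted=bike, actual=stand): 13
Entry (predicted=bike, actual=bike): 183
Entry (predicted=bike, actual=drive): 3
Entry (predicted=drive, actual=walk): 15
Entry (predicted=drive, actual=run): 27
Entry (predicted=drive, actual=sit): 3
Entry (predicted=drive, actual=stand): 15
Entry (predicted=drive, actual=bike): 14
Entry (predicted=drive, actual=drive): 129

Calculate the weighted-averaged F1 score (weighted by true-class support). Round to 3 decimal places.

Per-class F1 score (2·TP/(2·TP+FP+FN)):
  walk: TP=123, FP=35+3+18+33+6=95, FN=19+23+36+19+15=112 → 246/453 = 0.5430
  run: TP=138, FP=19+1+16+22+5=63, FN=35+27+35+22+27=146 → 276/485 = 0.5691
  sit: TP=140, FP=23+27+9+18+9=86, FN=3+1+2+1+3=10 → 280/376 = 0.7447
  stand: TP=133, FP=36+35+2+22+9=104, FN=18+16+9+13+15=71 → 266/441 = 0.6032
  bike: TP=183, FP=19+22+1+13+3=58, FN=33+22+18+22+14=109 → 366/533 = 0.6867
  drive: TP=129, FP=15+27+3+15+14=74, FN=6+5+9+9+3=32 → 258/364 = 0.7088
Weighted-F1 score = Σ (supportᵢ/N)·F1 scoreᵢ with N=1326: (235/1326)·0.5430 + (284/1326)·0.5691 + (150/1326)·0.7447 + (204/1326)·0.6032 + (292/1326)·0.6867 + (161/1326)·0.7088 = 0.632

0.632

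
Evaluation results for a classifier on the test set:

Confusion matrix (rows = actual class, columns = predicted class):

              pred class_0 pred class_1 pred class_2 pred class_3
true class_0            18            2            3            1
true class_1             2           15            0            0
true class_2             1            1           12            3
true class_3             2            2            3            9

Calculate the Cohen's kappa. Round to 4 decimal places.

Observed agreement pₒ = trace/N = 54/74 = 0.72973
Expected agreement pₑ = Σ (rowᵢ·colᵢ)/N² = (24·23 + 17·20 + 17·18 + 16·13)/74² = 0.25676
κ = (pₒ − pₑ)/(1 − pₑ) = (0.72973 − 0.25676)/(1 − 0.25676) = 0.6364

0.6364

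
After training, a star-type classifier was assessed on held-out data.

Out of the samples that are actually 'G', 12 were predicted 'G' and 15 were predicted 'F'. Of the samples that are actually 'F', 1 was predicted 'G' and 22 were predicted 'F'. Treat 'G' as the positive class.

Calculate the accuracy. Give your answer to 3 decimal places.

Accuracy = (TP+TN)/N = (12+22)/50 = 0.680

0.680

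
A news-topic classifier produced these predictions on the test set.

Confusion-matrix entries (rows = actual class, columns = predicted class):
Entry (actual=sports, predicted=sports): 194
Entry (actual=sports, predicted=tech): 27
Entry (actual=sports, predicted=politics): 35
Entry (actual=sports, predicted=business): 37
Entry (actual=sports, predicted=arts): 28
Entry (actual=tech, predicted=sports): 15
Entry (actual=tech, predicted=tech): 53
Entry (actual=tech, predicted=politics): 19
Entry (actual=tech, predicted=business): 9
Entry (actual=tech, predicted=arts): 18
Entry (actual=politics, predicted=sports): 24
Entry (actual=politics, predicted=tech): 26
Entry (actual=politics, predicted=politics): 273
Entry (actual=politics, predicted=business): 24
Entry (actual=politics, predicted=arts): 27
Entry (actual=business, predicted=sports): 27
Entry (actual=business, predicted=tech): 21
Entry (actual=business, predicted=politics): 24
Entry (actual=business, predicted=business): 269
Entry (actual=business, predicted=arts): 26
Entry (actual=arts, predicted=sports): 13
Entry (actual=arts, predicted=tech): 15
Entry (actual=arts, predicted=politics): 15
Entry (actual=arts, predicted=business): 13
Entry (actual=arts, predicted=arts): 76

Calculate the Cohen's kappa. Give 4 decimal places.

Observed agreement pₒ = trace/N = 865/1308 = 0.66131
Expected agreement pₑ = Σ (rowᵢ·colᵢ)/N² = (321·273 + 114·142 + 374·366 + 367·352 + 132·175)/1308² = 0.22970
κ = (pₒ − pₑ)/(1 − pₑ) = (0.66131 − 0.22970)/(1 − 0.22970) = 0.5603

0.5603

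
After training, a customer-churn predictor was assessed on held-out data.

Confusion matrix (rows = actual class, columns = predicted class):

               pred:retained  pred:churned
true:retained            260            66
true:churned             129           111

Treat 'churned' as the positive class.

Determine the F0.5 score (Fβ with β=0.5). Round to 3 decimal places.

Fβ = (1+β²)·TP / ((1+β²)·TP + β²·FN + FP), with β²=1/4
= 1.25·111 / (1.25·111 + 0.25·129 + 66) = 0.585

0.585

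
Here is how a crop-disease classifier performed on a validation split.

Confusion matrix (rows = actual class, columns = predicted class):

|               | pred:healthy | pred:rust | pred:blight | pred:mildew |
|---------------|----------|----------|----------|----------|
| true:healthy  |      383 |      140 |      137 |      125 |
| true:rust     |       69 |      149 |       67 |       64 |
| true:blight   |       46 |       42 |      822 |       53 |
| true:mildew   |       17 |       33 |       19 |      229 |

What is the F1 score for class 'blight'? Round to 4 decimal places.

F1 score = 2·TP/(2·TP+FP+FN).
blight: TP=822, FP=137+67+19=223, FN=46+42+53=141 → 1644/2008 = 0.81873

0.8187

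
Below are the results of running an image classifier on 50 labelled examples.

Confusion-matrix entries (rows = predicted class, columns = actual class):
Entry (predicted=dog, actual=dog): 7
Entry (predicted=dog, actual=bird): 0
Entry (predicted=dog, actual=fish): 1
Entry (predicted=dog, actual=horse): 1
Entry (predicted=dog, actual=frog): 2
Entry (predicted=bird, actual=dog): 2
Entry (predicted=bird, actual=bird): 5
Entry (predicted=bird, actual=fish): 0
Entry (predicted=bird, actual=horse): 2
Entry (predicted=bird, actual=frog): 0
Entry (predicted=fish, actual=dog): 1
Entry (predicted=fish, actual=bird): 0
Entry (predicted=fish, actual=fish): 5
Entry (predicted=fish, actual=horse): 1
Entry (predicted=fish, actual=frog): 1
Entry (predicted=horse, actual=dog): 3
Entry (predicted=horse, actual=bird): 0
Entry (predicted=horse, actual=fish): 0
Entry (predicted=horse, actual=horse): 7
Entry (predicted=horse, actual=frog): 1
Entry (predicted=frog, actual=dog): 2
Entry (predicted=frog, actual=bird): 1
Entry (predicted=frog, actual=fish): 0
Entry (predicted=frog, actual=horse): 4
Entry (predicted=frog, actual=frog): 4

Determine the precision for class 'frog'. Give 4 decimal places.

Treat 'frog' as positive and all other classes as negative.
precision = TP/(TP+FP).
frog: TP=4, FP=2+1+0+4=7 → 4/11 = 0.36364

0.3636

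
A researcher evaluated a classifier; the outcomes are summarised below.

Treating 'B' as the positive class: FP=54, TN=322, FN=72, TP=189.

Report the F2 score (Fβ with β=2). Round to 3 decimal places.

0.734

Fβ = (1+β²)·TP / ((1+β²)·TP + β²·FN + FP), with β²=4
= 5·189 / (5·189 + 4·72 + 54) = 0.734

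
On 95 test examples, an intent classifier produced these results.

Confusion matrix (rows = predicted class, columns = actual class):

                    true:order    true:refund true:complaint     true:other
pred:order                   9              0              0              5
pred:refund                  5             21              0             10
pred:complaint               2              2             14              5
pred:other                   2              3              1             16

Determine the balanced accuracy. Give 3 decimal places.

0.671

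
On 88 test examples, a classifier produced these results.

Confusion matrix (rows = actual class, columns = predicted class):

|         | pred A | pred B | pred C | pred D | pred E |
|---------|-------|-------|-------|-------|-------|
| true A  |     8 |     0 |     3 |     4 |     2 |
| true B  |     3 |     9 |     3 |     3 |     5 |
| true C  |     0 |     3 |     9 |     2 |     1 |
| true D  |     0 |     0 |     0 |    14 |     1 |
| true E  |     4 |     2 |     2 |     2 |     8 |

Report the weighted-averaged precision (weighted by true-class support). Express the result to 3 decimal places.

Per-class precision (TP/(TP+FP)):
  A: TP=8, FP=3+0+0+4=7 → 8/15 = 0.5333
  B: TP=9, FP=0+3+0+2=5 → 9/14 = 0.6429
  C: TP=9, FP=3+3+0+2=8 → 9/17 = 0.5294
  D: TP=14, FP=4+3+2+2=11 → 14/25 = 0.5600
  E: TP=8, FP=2+5+1+1=9 → 8/17 = 0.4706
Weighted-precision = Σ (supportᵢ/N)·precisionᵢ with N=88: (17/88)·0.5333 + (23/88)·0.6429 + (15/88)·0.5294 + (15/88)·0.5600 + (18/88)·0.4706 = 0.553

0.553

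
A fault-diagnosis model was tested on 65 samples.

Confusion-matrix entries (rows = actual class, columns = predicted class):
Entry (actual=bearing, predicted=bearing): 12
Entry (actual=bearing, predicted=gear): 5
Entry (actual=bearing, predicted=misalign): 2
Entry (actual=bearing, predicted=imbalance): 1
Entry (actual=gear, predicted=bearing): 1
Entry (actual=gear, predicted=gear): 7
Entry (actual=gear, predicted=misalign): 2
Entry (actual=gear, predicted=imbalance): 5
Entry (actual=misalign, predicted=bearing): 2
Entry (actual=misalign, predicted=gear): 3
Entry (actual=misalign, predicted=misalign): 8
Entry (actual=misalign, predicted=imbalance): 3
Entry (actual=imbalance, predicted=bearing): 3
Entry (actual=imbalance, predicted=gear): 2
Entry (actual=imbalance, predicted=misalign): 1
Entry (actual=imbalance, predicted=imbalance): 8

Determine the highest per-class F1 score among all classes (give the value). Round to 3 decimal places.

0.632

Per-class F1 score (2·TP/(2·TP+FP+FN)):
  bearing: TP=12, FP=1+2+3=6, FN=5+2+1=8 → 24/38 = 0.6316
  gear: TP=7, FP=5+3+2=10, FN=1+2+5=8 → 14/32 = 0.4375
  misalign: TP=8, FP=2+2+1=5, FN=2+3+3=8 → 16/29 = 0.5517
  imbalance: TP=8, FP=1+5+3=9, FN=3+2+1=6 → 16/31 = 0.5161
Highest is class 'bearing' with F1 score = 0.632.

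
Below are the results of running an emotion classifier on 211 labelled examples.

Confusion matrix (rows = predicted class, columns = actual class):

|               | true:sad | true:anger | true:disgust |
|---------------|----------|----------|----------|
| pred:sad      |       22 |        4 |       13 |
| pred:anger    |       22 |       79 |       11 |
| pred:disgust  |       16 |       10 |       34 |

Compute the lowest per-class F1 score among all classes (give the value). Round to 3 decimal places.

0.444

Per-class F1 score (2·TP/(2·TP+FP+FN)):
  sad: TP=22, FP=4+13=17, FN=22+16=38 → 44/99 = 0.4444
  anger: TP=79, FP=22+11=33, FN=4+10=14 → 158/205 = 0.7707
  disgust: TP=34, FP=16+10=26, FN=13+11=24 → 68/118 = 0.5763
Lowest is class 'sad' with F1 score = 0.444.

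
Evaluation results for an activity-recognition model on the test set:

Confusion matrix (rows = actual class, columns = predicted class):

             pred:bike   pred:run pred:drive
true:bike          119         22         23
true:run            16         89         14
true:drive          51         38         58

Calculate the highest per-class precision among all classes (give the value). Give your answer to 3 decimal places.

Per-class precision (TP/(TP+FP)):
  bike: TP=119, FP=16+51=67 → 119/186 = 0.6398
  run: TP=89, FP=22+38=60 → 89/149 = 0.5973
  drive: TP=58, FP=23+14=37 → 58/95 = 0.6105
Highest is class 'bike' with precision = 0.640.

0.640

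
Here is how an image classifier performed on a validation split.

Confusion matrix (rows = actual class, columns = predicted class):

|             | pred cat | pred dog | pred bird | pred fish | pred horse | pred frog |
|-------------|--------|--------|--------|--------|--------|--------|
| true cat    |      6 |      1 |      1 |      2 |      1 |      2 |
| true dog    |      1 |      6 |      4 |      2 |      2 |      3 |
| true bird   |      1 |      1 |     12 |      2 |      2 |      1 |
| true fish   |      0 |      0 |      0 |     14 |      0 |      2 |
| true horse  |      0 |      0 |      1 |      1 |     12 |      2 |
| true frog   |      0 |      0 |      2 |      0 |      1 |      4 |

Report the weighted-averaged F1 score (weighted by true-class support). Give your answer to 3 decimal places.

0.601

Per-class F1 score (2·TP/(2·TP+FP+FN)):
  cat: TP=6, FP=1+1+0+0+0=2, FN=1+1+2+1+2=7 → 12/21 = 0.5714
  dog: TP=6, FP=1+1+0+0+0=2, FN=1+4+2+2+3=12 → 12/26 = 0.4615
  bird: TP=12, FP=1+4+0+1+2=8, FN=1+1+2+2+1=7 → 24/39 = 0.6154
  fish: TP=14, FP=2+2+2+1+0=7, FN=0+0+0+0+2=2 → 28/37 = 0.7568
  horse: TP=12, FP=1+2+2+0+1=6, FN=0+0+1+1+2=4 → 24/34 = 0.7059
  frog: TP=4, FP=2+3+1+2+2=10, FN=0+0+2+0+1=3 → 8/21 = 0.3810
Weighted-F1 score = Σ (supportᵢ/N)·F1 scoreᵢ with N=89: (13/89)·0.5714 + (18/89)·0.4615 + (19/89)·0.6154 + (16/89)·0.7568 + (16/89)·0.7059 + (7/89)·0.3810 = 0.601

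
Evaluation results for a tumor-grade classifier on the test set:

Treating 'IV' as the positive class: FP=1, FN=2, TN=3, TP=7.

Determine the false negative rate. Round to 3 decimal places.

FNR = FN/(FN+TP) = 2/(2+7) = 0.222

0.222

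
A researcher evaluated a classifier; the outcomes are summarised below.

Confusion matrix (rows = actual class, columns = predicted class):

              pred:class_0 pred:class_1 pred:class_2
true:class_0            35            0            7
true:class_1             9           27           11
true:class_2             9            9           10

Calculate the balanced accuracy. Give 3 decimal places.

Balanced accuracy = mean of per-class recall.
  class_0: recall = 35/42 = 0.8333
  class_1: recall = 27/47 = 0.5745
  class_2: recall = 10/28 = 0.3571
Mean = (0.8333 + 0.5745 + 0.3571) / 3 = 0.588

0.588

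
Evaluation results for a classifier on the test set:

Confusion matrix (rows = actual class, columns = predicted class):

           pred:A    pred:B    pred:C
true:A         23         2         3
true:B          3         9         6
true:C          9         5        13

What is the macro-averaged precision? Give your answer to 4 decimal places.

0.6035

Per-class precision (TP/(TP+FP)):
  A: TP=23, FP=3+9=12 → 23/35 = 0.65714
  B: TP=9, FP=2+5=7 → 9/16 = 0.56250
  C: TP=13, FP=3+6=9 → 13/22 = 0.59091
Macro-precision = mean = (0.65714 + 0.56250 + 0.59091) / 3 = 0.6035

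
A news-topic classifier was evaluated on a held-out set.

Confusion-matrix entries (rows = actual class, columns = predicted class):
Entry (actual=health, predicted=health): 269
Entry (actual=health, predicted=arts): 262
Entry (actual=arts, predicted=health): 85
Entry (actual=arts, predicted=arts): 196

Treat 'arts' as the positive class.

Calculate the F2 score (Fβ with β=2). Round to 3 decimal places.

Fβ = (1+β²)·TP / ((1+β²)·TP + β²·FN + FP), with β²=4
= 5·196 / (5·196 + 4·85 + 262) = 0.619

0.619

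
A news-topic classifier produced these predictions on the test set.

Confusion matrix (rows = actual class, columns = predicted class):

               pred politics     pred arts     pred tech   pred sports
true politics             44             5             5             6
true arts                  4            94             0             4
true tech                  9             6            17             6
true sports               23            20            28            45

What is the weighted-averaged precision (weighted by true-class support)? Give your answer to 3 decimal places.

0.659

Per-class precision (TP/(TP+FP)):
  politics: TP=44, FP=4+9+23=36 → 44/80 = 0.5500
  arts: TP=94, FP=5+6+20=31 → 94/125 = 0.7520
  tech: TP=17, FP=5+0+28=33 → 17/50 = 0.3400
  sports: TP=45, FP=6+4+6=16 → 45/61 = 0.7377
Weighted-precision = Σ (supportᵢ/N)·precisionᵢ with N=316: (60/316)·0.5500 + (102/316)·0.7520 + (38/316)·0.3400 + (116/316)·0.7377 = 0.659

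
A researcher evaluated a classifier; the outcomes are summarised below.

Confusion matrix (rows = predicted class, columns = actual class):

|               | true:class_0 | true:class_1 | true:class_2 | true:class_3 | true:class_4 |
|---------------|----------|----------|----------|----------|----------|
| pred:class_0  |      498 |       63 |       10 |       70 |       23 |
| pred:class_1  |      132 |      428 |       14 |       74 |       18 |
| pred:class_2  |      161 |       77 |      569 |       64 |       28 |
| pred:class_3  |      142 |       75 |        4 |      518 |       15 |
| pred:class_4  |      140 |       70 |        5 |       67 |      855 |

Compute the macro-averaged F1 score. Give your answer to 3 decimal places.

0.689

Per-class F1 score (2·TP/(2·TP+FP+FN)):
  class_0: TP=498, FP=63+10+70+23=166, FN=132+161+142+140=575 → 996/1737 = 0.5734
  class_1: TP=428, FP=132+14+74+18=238, FN=63+77+75+70=285 → 856/1379 = 0.6207
  class_2: TP=569, FP=161+77+64+28=330, FN=10+14+4+5=33 → 1138/1501 = 0.7582
  class_3: TP=518, FP=142+75+4+15=236, FN=70+74+64+67=275 → 1036/1547 = 0.6697
  class_4: TP=855, FP=140+70+5+67=282, FN=23+18+28+15=84 → 1710/2076 = 0.8237
Macro-F1 score = mean = (0.5734 + 0.6207 + 0.7582 + 0.6697 + 0.8237) / 5 = 0.689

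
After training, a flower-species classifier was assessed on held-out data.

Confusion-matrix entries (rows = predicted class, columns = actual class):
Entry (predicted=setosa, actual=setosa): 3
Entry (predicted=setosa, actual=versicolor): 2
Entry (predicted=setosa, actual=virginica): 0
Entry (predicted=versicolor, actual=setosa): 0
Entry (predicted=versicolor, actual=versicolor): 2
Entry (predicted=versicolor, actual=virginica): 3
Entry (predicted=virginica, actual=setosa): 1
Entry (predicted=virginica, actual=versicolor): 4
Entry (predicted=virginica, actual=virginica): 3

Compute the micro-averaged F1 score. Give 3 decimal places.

0.444

Micro-averaging pools counts across classes: ΣTP=8, ΣFP=10, ΣFN=10.
Micro-F1 score = 2·TP/(2·TP+FP+FN) on pooled counts = 0.444 (equals overall accuracy in single-label multiclass).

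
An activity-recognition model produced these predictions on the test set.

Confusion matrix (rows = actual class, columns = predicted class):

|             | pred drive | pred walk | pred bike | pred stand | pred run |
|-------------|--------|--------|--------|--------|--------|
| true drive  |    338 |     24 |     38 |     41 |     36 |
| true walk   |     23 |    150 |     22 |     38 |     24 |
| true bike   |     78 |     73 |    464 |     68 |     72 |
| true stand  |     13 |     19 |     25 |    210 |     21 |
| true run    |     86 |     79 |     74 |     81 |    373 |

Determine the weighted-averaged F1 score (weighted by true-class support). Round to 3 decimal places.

Per-class F1 score (2·TP/(2·TP+FP+FN)):
  drive: TP=338, FP=23+78+13+86=200, FN=24+38+41+36=139 → 676/1015 = 0.6660
  walk: TP=150, FP=24+73+19+79=195, FN=23+22+38+24=107 → 300/602 = 0.4983
  bike: TP=464, FP=38+22+25+74=159, FN=78+73+68+72=291 → 928/1378 = 0.6734
  stand: TP=210, FP=41+38+68+81=228, FN=13+19+25+21=78 → 420/726 = 0.5785
  run: TP=373, FP=36+24+72+21=153, FN=86+79+74+81=320 → 746/1219 = 0.6120
Weighted-F1 score = Σ (supportᵢ/N)·F1 scoreᵢ with N=2470: (477/2470)·0.6660 + (257/2470)·0.4983 + (755/2470)·0.6734 + (288/2470)·0.5785 + (693/2470)·0.6120 = 0.625

0.625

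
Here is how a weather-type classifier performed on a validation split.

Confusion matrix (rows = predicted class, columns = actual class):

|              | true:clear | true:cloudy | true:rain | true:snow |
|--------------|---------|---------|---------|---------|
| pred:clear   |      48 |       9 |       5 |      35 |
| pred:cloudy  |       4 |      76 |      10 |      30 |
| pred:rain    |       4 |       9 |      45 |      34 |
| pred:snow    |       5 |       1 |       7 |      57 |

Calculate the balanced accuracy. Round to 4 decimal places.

Balanced accuracy = mean of per-class recall.
  clear: recall = 48/61 = 0.78689
  cloudy: recall = 76/95 = 0.80000
  rain: recall = 45/67 = 0.67164
  snow: recall = 57/156 = 0.36538
Mean = (0.78689 + 0.80000 + 0.67164 + 0.36538) / 4 = 0.6560

0.6560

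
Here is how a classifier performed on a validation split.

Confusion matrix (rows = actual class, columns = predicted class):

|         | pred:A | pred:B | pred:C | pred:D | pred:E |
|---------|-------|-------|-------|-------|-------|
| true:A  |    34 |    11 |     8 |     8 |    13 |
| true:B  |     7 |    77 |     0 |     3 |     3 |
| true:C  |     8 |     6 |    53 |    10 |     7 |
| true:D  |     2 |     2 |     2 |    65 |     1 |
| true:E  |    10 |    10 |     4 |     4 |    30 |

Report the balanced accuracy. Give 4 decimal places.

0.6732

Balanced accuracy = mean of per-class recall.
  A: recall = 34/74 = 0.45946
  B: recall = 77/90 = 0.85556
  C: recall = 53/84 = 0.63095
  D: recall = 65/72 = 0.90278
  E: recall = 30/58 = 0.51724
Mean = (0.45946 + 0.85556 + 0.63095 + 0.90278 + 0.51724) / 5 = 0.6732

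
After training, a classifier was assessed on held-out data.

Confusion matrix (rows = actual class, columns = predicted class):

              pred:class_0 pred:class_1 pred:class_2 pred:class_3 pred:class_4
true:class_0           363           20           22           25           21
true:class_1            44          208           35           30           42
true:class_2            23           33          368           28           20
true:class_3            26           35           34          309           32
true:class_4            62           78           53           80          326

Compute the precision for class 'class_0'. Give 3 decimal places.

precision = TP/(TP+FP).
class_0: TP=363, FP=44+23+26+62=155 → 363/518 = 0.7008

0.701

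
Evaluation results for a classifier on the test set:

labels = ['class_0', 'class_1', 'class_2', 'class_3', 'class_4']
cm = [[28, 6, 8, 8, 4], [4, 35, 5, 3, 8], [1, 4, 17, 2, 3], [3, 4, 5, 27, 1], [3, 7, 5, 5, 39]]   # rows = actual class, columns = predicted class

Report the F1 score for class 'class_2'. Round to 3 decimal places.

Take TP from the diagonal, FP from the rest of the 'class_2' prediction marginal, FN from the rest of the 'class_2' actual marginal.
F1 score = 2·TP/(2·TP+FP+FN).
class_2: TP=17, FP=8+5+5+5=23, FN=1+4+2+3=10 → 34/67 = 0.5075

0.507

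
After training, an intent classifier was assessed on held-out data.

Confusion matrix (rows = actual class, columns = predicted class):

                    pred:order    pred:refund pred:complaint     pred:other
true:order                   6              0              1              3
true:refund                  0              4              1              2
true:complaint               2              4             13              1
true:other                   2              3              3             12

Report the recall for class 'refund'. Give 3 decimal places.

recall = TP/(TP+FN).
refund: TP=4, FN=0+1+2=3 → 4/7 = 0.5714

0.571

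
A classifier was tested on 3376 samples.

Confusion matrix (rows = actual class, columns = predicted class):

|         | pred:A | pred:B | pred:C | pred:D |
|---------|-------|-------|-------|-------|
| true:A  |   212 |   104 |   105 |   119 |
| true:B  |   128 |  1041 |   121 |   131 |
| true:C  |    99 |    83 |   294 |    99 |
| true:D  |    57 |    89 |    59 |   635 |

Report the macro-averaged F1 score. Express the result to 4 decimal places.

0.5939

Per-class F1 score (2·TP/(2·TP+FP+FN)):
  A: TP=212, FP=128+99+57=284, FN=104+105+119=328 → 424/1036 = 0.40927
  B: TP=1041, FP=104+83+89=276, FN=128+121+131=380 → 2082/2738 = 0.76041
  C: TP=294, FP=105+121+59=285, FN=99+83+99=281 → 588/1154 = 0.50953
  D: TP=635, FP=119+131+99=349, FN=57+89+59=205 → 1270/1824 = 0.69627
Macro-F1 score = mean = (0.40927 + 0.76041 + 0.50953 + 0.69627) / 4 = 0.5939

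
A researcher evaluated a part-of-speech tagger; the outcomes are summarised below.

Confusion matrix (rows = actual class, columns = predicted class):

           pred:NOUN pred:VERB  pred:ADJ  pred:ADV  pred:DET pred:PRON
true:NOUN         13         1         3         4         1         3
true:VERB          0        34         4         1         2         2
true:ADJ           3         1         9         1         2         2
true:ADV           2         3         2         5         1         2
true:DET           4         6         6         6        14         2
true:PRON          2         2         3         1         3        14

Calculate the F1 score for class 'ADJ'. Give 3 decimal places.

0.400

F1 score = 2·TP/(2·TP+FP+FN).
ADJ: TP=9, FP=3+4+2+6+3=18, FN=3+1+1+2+2=9 → 18/45 = 0.4000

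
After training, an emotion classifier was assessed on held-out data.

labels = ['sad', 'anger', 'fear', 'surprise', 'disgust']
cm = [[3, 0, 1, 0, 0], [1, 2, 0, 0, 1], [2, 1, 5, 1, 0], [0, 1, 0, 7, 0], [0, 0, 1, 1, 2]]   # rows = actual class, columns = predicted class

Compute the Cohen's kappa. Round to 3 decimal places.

0.557

Observed agreement pₒ = trace/N = 19/29 = 0.6552
Expected agreement pₑ = Σ (rowᵢ·colᵢ)/N² = (4·6 + 4·4 + 9·7 + 8·9 + 4·3)/29² = 0.2224
κ = (pₒ − pₑ)/(1 − pₑ) = (0.6552 − 0.2224)/(1 − 0.2224) = 0.557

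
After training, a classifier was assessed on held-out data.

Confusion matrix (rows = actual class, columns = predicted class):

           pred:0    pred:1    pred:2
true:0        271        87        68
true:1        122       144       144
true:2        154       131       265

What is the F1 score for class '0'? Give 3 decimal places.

Treat '0' as positive and all other classes as negative.
F1 score = 2·TP/(2·TP+FP+FN).
0: TP=271, FP=122+154=276, FN=87+68=155 → 542/973 = 0.5570

0.557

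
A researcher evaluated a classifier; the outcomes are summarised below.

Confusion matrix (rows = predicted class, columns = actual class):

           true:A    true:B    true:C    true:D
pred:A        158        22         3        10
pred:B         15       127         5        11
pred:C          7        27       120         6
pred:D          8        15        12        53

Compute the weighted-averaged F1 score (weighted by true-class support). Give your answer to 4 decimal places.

Per-class F1 score (2·TP/(2·TP+FP+FN)):
  A: TP=158, FP=22+3+10=35, FN=15+7+8=30 → 316/381 = 0.82940
  B: TP=127, FP=15+5+11=31, FN=22+27+15=64 → 254/349 = 0.72779
  C: TP=120, FP=7+27+6=40, FN=3+5+12=20 → 240/300 = 0.80000
  D: TP=53, FP=8+15+12=35, FN=10+11+6=27 → 106/168 = 0.63095
Weighted-F1 score = Σ (supportᵢ/N)·F1 scoreᵢ with N=599: (188/599)·0.82940 + (191/599)·0.72779 + (140/599)·0.80000 + (80/599)·0.63095 = 0.7636

0.7636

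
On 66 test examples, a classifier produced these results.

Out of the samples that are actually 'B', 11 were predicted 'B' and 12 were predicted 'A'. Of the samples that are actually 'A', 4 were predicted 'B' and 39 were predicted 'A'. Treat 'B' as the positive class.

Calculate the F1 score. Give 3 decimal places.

Precision = TP/(TP+FP) = 11/15 = 0.7333
Recall = TP/(TP+FN) = 11/23 = 0.4783
F1 = 2·TP/(2·TP+FP+FN) = 22/38 = 0.579

0.579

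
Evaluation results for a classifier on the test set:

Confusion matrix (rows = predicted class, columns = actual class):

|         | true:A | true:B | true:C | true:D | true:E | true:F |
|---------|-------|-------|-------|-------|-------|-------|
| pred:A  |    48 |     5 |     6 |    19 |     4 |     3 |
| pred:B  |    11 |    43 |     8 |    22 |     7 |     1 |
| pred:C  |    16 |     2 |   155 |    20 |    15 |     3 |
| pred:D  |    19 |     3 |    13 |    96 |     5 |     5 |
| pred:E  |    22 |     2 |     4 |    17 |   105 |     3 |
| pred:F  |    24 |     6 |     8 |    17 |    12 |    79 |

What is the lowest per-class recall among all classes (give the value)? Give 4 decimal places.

0.3429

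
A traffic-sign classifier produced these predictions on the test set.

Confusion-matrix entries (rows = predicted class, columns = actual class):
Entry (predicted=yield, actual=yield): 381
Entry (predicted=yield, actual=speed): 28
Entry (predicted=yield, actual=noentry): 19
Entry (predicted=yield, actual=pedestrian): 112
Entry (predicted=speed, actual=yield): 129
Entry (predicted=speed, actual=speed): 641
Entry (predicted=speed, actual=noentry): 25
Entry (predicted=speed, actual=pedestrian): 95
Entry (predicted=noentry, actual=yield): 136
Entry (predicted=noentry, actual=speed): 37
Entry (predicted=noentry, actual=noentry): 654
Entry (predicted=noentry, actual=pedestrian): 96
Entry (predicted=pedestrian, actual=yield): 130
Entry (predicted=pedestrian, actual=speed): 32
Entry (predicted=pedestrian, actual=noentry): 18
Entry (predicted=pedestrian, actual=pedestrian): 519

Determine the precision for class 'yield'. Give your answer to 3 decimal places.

0.706

precision = TP/(TP+FP).
yield: TP=381, FP=28+19+112=159 → 381/540 = 0.7056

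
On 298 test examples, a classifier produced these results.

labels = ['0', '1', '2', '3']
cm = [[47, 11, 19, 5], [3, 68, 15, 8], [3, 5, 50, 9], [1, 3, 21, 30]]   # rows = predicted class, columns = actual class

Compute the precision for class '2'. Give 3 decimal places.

Treat '2' as positive and all other classes as negative.
precision = TP/(TP+FP).
2: TP=50, FP=3+5+9=17 → 50/67 = 0.7463

0.746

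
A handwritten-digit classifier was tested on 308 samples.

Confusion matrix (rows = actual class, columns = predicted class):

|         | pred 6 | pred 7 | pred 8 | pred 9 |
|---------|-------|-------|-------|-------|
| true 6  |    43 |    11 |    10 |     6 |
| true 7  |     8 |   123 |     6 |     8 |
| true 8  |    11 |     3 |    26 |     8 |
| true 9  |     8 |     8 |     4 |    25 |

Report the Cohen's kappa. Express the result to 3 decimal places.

Observed agreement pₒ = trace/N = 217/308 = 0.7045
Expected agreement pₑ = Σ (rowᵢ·colᵢ)/N² = (70·70 + 145·145 + 48·46 + 45·47)/308² = 0.3189
κ = (pₒ − pₑ)/(1 − pₑ) = (0.7045 − 0.3189)/(1 − 0.3189) = 0.566

0.566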